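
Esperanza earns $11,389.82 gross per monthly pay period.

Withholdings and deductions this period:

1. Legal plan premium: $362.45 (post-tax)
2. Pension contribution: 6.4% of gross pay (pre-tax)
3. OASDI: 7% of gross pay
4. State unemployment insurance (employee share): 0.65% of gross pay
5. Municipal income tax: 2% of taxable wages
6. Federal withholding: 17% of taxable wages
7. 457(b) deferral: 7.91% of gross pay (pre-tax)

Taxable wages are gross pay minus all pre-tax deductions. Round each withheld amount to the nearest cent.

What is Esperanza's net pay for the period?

$6,671.78

Pension contribution: $11,389.82 × 0.064 = $728.95
457(b) deferral: $11,389.82 × 0.0791 = $900.93
Pre-tax total = $728.95 + $900.93 = $1,629.88
Taxable wages = $11,389.82 − $1,629.88 = $9,759.94
Federal withholding: $9,759.94 × 0.17 = $1,659.19
Municipal income tax: $9,759.94 × 0.02 = $195.20
State unemployment insurance (employee share): $11,389.82 × 0.0065 = $74.03
OASDI: $11,389.82 × 0.07 = $797.29
Legal plan premium: $362.45
Total deductions = $728.95 + $900.93 + $1,659.19 + $195.20 + $74.03 + $797.29 + $362.45 = $4,718.04
Net pay = $11,389.82 − $4,718.04 = $6,671.78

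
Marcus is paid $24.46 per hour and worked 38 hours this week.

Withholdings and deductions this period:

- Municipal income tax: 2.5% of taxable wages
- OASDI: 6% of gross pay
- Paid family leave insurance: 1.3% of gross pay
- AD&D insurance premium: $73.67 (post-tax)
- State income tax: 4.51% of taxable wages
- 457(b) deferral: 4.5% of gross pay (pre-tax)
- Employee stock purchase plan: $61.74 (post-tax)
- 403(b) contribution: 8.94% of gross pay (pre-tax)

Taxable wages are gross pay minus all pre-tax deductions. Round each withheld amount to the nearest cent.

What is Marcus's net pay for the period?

$544.89

Gross pay: 38 × $24.46 = $929.48
457(b) deferral: $929.48 × 0.045 = $41.83
403(b) contribution: $929.48 × 0.0894 = $83.10
Pre-tax total = $41.83 + $83.10 = $124.93
Taxable wages = $929.48 − $124.93 = $804.55
Municipal income tax: $804.55 × 0.025 = $20.11
State income tax: $804.55 × 0.0451 = $36.29
Paid family leave insurance: $929.48 × 0.013 = $12.08
OASDI: $929.48 × 0.06 = $55.77
AD&D insurance premium: $73.67
Employee stock purchase plan: $61.74
Total deductions = $41.83 + $83.10 + $20.11 + $36.29 + $12.08 + $55.77 + $73.67 + $61.74 = $384.59
Net pay = $929.48 − $384.59 = $544.89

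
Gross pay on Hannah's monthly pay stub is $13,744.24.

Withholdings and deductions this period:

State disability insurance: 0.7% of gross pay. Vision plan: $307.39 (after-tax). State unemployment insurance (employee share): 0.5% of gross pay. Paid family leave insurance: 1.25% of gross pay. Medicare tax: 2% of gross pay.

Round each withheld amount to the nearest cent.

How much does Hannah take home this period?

$12,825.24

Paid family leave insurance: $13,744.24 × 0.0125 = $171.80
Medicare tax: $13,744.24 × 0.02 = $274.88
State disability insurance: $13,744.24 × 0.007 = $96.21
State unemployment insurance (employee share): $13,744.24 × 0.005 = $68.72
Vision plan: $307.39
Total deductions = $171.80 + $274.88 + $96.21 + $68.72 + $307.39 = $919.00
Net pay = $13,744.24 − $919.00 = $12,825.24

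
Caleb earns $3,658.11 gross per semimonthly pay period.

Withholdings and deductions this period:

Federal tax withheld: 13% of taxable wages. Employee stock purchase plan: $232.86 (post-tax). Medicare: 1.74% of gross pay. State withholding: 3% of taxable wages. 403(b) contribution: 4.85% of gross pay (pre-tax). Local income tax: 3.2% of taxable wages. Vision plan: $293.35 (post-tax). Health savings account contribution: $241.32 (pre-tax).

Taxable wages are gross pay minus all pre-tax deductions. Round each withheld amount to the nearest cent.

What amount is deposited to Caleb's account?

$2,027.55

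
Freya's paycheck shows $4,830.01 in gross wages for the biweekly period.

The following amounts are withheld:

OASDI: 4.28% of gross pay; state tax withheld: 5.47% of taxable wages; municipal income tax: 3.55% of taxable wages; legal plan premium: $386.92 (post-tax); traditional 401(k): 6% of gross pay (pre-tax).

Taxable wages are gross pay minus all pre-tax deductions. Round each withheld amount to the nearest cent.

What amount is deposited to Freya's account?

Traditional 401(k): $4,830.01 × 0.06 = $289.80
Taxable wages = $4,830.01 − $289.80 = $4,540.21
State tax withheld: $4,540.21 × 0.0547 = $248.35
Municipal income tax: $4,540.21 × 0.0355 = $161.18
OASDI: $4,830.01 × 0.0428 = $206.72
Legal plan premium: $386.92
Total deductions = $289.80 + $248.35 + $161.18 + $206.72 + $386.92 = $1,292.97
Net pay = $4,830.01 − $1,292.97 = $3,537.04

$3,537.04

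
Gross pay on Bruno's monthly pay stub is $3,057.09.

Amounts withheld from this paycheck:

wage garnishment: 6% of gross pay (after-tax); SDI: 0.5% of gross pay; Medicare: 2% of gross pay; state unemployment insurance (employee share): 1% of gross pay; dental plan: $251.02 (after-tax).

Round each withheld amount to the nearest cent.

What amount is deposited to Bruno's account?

$2,515.64

State unemployment insurance (employee share): $3,057.09 × 0.01 = $30.57
Medicare: $3,057.09 × 0.02 = $61.14
SDI: $3,057.09 × 0.005 = $15.29
Dental plan: $251.02
Wage garnishment: $3,057.09 × 0.06 = $183.43
Total deductions = $30.57 + $61.14 + $15.29 + $251.02 + $183.43 = $541.45
Net pay = $3,057.09 − $541.45 = $2,515.64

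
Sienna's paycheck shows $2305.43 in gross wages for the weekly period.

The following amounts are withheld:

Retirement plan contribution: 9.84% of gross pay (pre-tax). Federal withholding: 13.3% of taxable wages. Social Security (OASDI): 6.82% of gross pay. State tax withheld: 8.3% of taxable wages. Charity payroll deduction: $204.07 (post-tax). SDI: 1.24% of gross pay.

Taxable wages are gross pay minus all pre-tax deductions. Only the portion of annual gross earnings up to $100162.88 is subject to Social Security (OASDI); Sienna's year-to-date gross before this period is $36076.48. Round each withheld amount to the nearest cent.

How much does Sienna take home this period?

Retirement plan contribution: $2305.43 × 0.0984 = $226.85
Taxable wages = $2305.43 − $226.85 = $2078.58
Federal withholding: $2078.58 × 0.133 = $276.45
State tax withheld: $2078.58 × 0.083 = $172.52
Social Security (OASDI): cap not yet reached, full $2305.43 is subject → $2305.43 × 0.0682 = $157.23
SDI: $2305.43 × 0.0124 = $28.59
Charity payroll deduction: $204.07
Total deductions = $226.85 + $276.45 + $172.52 + $157.23 + $28.59 + $204.07 = $1065.71
Net pay = $2305.43 − $1065.71 = $1239.72

$1239.72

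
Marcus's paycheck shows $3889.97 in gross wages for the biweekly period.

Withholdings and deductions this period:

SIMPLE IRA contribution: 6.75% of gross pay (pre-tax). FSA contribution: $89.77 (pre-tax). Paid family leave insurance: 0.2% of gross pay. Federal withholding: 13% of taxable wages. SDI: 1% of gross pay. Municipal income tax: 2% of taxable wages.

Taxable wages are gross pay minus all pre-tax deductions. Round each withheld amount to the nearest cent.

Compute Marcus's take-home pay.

$2960.31

FSA contribution: $89.77
SIMPLE IRA contribution: $3889.97 × 0.0675 = $262.57
Pre-tax total = $89.77 + $262.57 = $352.34
Taxable wages = $3889.97 − $352.34 = $3537.63
Municipal income tax: $3537.63 × 0.02 = $70.75
Federal withholding: $3537.63 × 0.13 = $459.89
Paid family leave insurance: $3889.97 × 0.002 = $7.78
SDI: $3889.97 × 0.01 = $38.90
Total deductions = $89.77 + $262.57 + $70.75 + $459.89 + $7.78 + $38.90 = $929.66
Net pay = $3889.97 − $929.66 = $2960.31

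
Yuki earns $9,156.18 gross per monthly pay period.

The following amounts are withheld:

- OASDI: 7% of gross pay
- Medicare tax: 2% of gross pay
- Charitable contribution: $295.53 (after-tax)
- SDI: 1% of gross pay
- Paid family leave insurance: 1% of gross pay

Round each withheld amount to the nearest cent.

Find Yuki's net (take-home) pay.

$7,853.48

SDI: $9,156.18 × 0.01 = $91.56
OASDI: $9,156.18 × 0.07 = $640.93
Medicare tax: $9,156.18 × 0.02 = $183.12
Paid family leave insurance: $9,156.18 × 0.01 = $91.56
Charitable contribution: $295.53
Total deductions = $91.56 + $640.93 + $183.12 + $91.56 + $295.53 = $1,302.70
Net pay = $9,156.18 − $1,302.70 = $7,853.48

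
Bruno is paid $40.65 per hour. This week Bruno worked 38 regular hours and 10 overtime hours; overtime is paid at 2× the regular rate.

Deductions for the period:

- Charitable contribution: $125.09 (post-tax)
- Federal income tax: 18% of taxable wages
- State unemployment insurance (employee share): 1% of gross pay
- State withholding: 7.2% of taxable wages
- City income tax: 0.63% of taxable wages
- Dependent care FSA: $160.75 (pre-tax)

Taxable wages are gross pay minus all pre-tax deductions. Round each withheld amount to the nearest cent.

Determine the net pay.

$1,480.81

Regular pay: 38 × $40.65 = $1,544.70
Overtime pay: 10 × $40.65 × 2 = $813.00
Gross pay = $1,544.70 + $813.00 = $2,357.70
Dependent care FSA: $160.75
Taxable wages = $2,357.70 − $160.75 = $2,196.95
Federal income tax: $2,196.95 × 0.18 = $395.45
State withholding: $2,196.95 × 0.072 = $158.18
City income tax: $2,196.95 × 0.0063 = $13.84
State unemployment insurance (employee share): $2,357.70 × 0.01 = $23.58
Charitable contribution: $125.09
Total deductions = $160.75 + $395.45 + $158.18 + $13.84 + $23.58 + $125.09 = $876.89
Net pay = $2,357.70 − $876.89 = $1,480.81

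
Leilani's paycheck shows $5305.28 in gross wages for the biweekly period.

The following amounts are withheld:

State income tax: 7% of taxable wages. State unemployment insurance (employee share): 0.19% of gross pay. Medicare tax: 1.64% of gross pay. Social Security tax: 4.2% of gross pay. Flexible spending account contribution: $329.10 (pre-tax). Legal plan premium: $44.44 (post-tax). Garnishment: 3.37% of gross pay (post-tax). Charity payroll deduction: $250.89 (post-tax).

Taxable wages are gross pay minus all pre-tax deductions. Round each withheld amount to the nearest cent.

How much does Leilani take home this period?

Flexible spending account contribution: $329.10
Taxable wages = $5305.28 − $329.10 = $4976.18
State income tax: $4976.18 × 0.07 = $348.33
Medicare tax: $5305.28 × 0.0164 = $87.01
Social Security tax: $5305.28 × 0.042 = $222.82
State unemployment insurance (employee share): $5305.28 × 0.0019 = $10.08
Charity payroll deduction: $250.89
Legal plan premium: $44.44
Garnishment: $5305.28 × 0.0337 = $178.79
Total deductions = $329.10 + $348.33 + $87.01 + $222.82 + $10.08 + $250.89 + $44.44 + $178.79 = $1471.46
Net pay = $5305.28 − $1471.46 = $3833.82

$3833.82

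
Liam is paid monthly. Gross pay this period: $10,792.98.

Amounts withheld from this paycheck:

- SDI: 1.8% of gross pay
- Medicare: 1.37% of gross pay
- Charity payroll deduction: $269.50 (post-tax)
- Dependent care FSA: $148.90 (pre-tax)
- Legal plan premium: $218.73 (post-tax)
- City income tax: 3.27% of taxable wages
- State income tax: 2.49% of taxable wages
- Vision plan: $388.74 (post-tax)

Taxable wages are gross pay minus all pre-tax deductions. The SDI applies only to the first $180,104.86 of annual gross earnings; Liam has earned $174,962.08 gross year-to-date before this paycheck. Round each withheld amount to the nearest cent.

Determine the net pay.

$8,913.58

Dependent care FSA: $148.90
Taxable wages = $10,792.98 − $148.90 = $10,644.08
State income tax: $10,644.08 × 0.0249 = $265.04
City income tax: $10,644.08 × 0.0327 = $348.06
SDI: only $180,104.86 − $174,962.08 = $5,142.78 of this check is subject → $5,142.78 × 0.018 = $92.57
Medicare: $10,792.98 × 0.0137 = $147.86
Legal plan premium: $218.73
Charity payroll deduction: $269.50
Vision plan: $388.74
Total deductions = $148.90 + $265.04 + $348.06 + $92.57 + $147.86 + $218.73 + $269.50 + $388.74 = $1,879.40
Net pay = $10,792.98 − $1,879.40 = $8,913.58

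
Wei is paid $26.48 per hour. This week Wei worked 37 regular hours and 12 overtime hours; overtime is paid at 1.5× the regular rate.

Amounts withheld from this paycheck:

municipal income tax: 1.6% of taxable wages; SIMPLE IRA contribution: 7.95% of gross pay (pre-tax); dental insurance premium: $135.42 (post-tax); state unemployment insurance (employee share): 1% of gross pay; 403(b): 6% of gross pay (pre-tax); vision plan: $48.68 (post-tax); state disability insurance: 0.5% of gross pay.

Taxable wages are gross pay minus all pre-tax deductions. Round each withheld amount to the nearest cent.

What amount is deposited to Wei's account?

$1,027.25

Regular pay: 37 × $26.48 = $979.76
Overtime pay: 12 × $26.48 × 1.5 = $476.64
Gross pay = $979.76 + $476.64 = $1,456.40
SIMPLE IRA contribution: $1,456.40 × 0.0795 = $115.78
403(b): $1,456.40 × 0.06 = $87.38
Pre-tax total = $115.78 + $87.38 = $203.16
Taxable wages = $1,456.40 − $203.16 = $1,253.24
Municipal income tax: $1,253.24 × 0.016 = $20.05
State disability insurance: $1,456.40 × 0.005 = $7.28
State unemployment insurance (employee share): $1,456.40 × 0.01 = $14.56
Vision plan: $48.68
Dental insurance premium: $135.42
Total deductions = $115.78 + $87.38 + $20.05 + $7.28 + $14.56 + $48.68 + $135.42 = $429.15
Net pay = $1,456.40 − $429.15 = $1,027.25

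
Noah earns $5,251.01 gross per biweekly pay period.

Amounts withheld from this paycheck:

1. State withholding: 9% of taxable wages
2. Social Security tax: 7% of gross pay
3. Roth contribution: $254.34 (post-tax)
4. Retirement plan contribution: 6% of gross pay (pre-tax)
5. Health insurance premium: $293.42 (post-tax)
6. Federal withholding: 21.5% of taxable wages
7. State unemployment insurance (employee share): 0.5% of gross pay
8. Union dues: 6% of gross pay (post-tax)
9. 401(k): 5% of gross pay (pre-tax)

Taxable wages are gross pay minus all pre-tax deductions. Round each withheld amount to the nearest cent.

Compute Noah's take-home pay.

$1,991.36

401(k): $5,251.01 × 0.05 = $262.55
Retirement plan contribution: $5,251.01 × 0.06 = $315.06
Pre-tax total = $262.55 + $315.06 = $577.61
Taxable wages = $5,251.01 − $577.61 = $4,673.40
Federal withholding: $4,673.40 × 0.215 = $1,004.78
State withholding: $4,673.40 × 0.09 = $420.61
State unemployment insurance (employee share): $5,251.01 × 0.005 = $26.26
Social Security tax: $5,251.01 × 0.07 = $367.57
Roth contribution: $254.34
Health insurance premium: $293.42
Union dues: $5,251.01 × 0.06 = $315.06
Total deductions = $262.55 + $315.06 + $1,004.78 + $420.61 + $26.26 + $367.57 + $254.34 + $293.42 + $315.06 = $3,259.65
Net pay = $5,251.01 − $3,259.65 = $1,991.36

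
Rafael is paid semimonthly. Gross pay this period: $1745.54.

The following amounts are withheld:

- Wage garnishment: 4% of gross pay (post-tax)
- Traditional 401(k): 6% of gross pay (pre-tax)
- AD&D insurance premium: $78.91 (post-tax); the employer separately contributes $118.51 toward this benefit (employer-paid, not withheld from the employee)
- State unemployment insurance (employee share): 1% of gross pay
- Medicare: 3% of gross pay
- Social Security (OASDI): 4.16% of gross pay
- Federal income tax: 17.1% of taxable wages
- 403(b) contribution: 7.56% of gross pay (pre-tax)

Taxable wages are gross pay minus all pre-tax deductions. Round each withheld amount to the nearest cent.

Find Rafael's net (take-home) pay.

$959.67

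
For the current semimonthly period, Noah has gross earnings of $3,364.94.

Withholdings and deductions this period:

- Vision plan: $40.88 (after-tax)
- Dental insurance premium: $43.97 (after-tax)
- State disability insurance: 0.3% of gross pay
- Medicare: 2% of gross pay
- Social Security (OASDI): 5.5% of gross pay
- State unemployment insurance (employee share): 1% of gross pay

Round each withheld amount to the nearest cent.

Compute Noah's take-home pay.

State unemployment insurance (employee share): $3,364.94 × 0.01 = $33.65
Social Security (OASDI): $3,364.94 × 0.055 = $185.07
State disability insurance: $3,364.94 × 0.003 = $10.09
Medicare: $3,364.94 × 0.02 = $67.30
Vision plan: $40.88
Dental insurance premium: $43.97
Total deductions = $33.65 + $185.07 + $10.09 + $67.30 + $40.88 + $43.97 = $380.96
Net pay = $3,364.94 − $380.96 = $2,983.98

$2,983.98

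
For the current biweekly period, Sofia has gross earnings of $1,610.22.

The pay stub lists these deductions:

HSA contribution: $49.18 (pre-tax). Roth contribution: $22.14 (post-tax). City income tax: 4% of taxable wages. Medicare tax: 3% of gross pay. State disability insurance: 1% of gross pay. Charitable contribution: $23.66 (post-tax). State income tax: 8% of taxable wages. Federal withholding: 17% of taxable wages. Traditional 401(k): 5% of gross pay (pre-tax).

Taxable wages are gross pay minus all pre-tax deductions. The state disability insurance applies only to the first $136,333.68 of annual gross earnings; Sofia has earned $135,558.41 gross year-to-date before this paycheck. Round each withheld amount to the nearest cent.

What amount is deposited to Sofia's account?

HSA contribution: $49.18
Traditional 401(k): $1,610.22 × 0.05 = $80.51
Pre-tax total = $49.18 + $80.51 = $129.69
Taxable wages = $1,610.22 − $129.69 = $1,480.53
State income tax: $1,480.53 × 0.08 = $118.44
City income tax: $1,480.53 × 0.04 = $59.22
Federal withholding: $1,480.53 × 0.17 = $251.69
State disability insurance: only $136,333.68 − $135,558.41 = $775.27 of this check is subject → $775.27 × 0.01 = $7.75
Medicare tax: $1,610.22 × 0.03 = $48.31
Roth contribution: $22.14
Charitable contribution: $23.66
Total deductions = $49.18 + $80.51 + $118.44 + $59.22 + $251.69 + $7.75 + $48.31 + $22.14 + $23.66 = $660.90
Net pay = $1,610.22 − $660.90 = $949.32

$949.32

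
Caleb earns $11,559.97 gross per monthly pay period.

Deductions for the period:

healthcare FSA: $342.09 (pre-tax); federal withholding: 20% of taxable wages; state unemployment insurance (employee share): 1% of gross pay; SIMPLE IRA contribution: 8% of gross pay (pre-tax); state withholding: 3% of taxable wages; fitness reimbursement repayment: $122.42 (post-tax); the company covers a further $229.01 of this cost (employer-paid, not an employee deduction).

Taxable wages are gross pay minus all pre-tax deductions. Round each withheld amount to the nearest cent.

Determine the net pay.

$7,687.65

Healthcare FSA: $342.09
SIMPLE IRA contribution: $11,559.97 × 0.08 = $924.80
Pre-tax total = $342.09 + $924.80 = $1,266.89
Taxable wages = $11,559.97 − $1,266.89 = $10,293.08
Federal withholding: $10,293.08 × 0.2 = $2,058.62
State withholding: $10,293.08 × 0.03 = $308.79
State unemployment insurance (employee share): $11,559.97 × 0.01 = $115.60
Fitness reimbursement repayment: $122.42
(Employer's $229.01 toward fitness reimbursement repayment is not withheld from the employee.)
Total deductions = $342.09 + $924.80 + $2,058.62 + $308.79 + $115.60 + $122.42 = $3,872.32
Net pay = $11,559.97 − $3,872.32 = $7,687.65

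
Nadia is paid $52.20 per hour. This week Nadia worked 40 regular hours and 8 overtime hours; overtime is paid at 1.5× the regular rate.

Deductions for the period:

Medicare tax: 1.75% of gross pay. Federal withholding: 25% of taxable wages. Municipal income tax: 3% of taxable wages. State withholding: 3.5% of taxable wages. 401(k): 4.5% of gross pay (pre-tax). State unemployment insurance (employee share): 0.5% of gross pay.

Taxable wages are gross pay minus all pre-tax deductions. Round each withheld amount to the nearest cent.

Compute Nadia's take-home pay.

$1714.62

Regular pay: 40 × $52.20 = $2088.00
Overtime pay: 8 × $52.20 × 1.5 = $626.40
Gross pay = $2088.00 + $626.40 = $2714.40
401(k): $2714.40 × 0.045 = $122.15
Taxable wages = $2714.40 − $122.15 = $2592.25
State withholding: $2592.25 × 0.035 = $90.73
Municipal income tax: $2592.25 × 0.03 = $77.77
Federal withholding: $2592.25 × 0.25 = $648.06
State unemployment insurance (employee share): $2714.40 × 0.005 = $13.57
Medicare tax: $2714.40 × 0.0175 = $47.50
Total deductions = $122.15 + $90.73 + $77.77 + $648.06 + $13.57 + $47.50 = $999.78
Net pay = $2714.40 − $999.78 = $1714.62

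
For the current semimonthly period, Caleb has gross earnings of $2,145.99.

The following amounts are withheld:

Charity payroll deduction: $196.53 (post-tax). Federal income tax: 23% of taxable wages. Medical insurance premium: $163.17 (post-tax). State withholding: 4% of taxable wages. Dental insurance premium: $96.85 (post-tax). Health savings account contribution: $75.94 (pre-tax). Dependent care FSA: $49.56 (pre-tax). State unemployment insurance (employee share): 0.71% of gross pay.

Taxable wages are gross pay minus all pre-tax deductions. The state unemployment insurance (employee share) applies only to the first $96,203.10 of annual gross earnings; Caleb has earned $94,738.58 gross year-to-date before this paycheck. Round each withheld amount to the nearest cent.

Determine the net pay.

Health savings account contribution: $75.94
Dependent care FSA: $49.56
Pre-tax total = $75.94 + $49.56 = $125.50
Taxable wages = $2,145.99 − $125.50 = $2,020.49
Federal income tax: $2,020.49 × 0.23 = $464.71
State withholding: $2,020.49 × 0.04 = $80.82
State unemployment insurance (employee share): only $96,203.10 − $94,738.58 = $1,464.52 of this check is subject → $1,464.52 × 0.0071 = $10.40
Dental insurance premium: $96.85
Medical insurance premium: $163.17
Charity payroll deduction: $196.53
Total deductions = $75.94 + $49.56 + $464.71 + $80.82 + $10.40 + $96.85 + $163.17 + $196.53 = $1,137.98
Net pay = $2,145.99 − $1,137.98 = $1,008.01

$1,008.01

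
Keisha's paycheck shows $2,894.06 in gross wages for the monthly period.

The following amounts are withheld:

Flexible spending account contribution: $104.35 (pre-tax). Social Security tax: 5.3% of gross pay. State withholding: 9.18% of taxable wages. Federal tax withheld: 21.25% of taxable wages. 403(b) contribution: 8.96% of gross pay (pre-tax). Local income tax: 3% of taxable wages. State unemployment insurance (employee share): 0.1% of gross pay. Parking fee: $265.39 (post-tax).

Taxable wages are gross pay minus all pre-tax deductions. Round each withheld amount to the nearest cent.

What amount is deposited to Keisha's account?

$1,262.82

403(b) contribution: $2,894.06 × 0.0896 = $259.31
Flexible spending account contribution: $104.35
Pre-tax total = $259.31 + $104.35 = $363.66
Taxable wages = $2,894.06 − $363.66 = $2,530.40
State withholding: $2,530.40 × 0.0918 = $232.29
Federal tax withheld: $2,530.40 × 0.2125 = $537.71
Local income tax: $2,530.40 × 0.03 = $75.91
State unemployment insurance (employee share): $2,894.06 × 0.001 = $2.89
Social Security tax: $2,894.06 × 0.053 = $153.39
Parking fee: $265.39
Total deductions = $259.31 + $104.35 + $232.29 + $537.71 + $75.91 + $2.89 + $153.39 + $265.39 = $1,631.24
Net pay = $2,894.06 − $1,631.24 = $1,262.82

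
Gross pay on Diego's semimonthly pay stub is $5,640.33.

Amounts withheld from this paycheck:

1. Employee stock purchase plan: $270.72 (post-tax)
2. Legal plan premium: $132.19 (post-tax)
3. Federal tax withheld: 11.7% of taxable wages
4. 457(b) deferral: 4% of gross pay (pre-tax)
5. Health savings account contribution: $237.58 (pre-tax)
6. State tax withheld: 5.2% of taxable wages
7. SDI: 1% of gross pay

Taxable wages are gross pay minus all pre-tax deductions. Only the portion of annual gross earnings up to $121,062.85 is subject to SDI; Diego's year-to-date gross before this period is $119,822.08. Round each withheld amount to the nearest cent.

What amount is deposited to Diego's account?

$3,886.88

Health savings account contribution: $237.58
457(b) deferral: $5,640.33 × 0.04 = $225.61
Pre-tax total = $237.58 + $225.61 = $463.19
Taxable wages = $5,640.33 − $463.19 = $5,177.14
Federal tax withheld: $5,177.14 × 0.117 = $605.73
State tax withheld: $5,177.14 × 0.052 = $269.21
SDI: only $121,062.85 − $119,822.08 = $1,240.77 of this check is subject → $1,240.77 × 0.01 = $12.41
Employee stock purchase plan: $270.72
Legal plan premium: $132.19
Total deductions = $237.58 + $225.61 + $605.73 + $269.21 + $12.41 + $270.72 + $132.19 = $1,753.45
Net pay = $5,640.33 − $1,753.45 = $3,886.88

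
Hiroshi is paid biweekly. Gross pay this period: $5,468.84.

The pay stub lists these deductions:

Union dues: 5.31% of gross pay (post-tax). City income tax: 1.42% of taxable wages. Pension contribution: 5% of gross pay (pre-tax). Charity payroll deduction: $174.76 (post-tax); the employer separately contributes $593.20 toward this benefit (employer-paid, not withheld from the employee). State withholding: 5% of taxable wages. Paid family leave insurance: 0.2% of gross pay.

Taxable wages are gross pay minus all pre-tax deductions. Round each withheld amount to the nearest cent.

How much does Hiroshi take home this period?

Pension contribution: $5,468.84 × 0.05 = $273.44
Taxable wages = $5,468.84 − $273.44 = $5,195.40
State withholding: $5,195.40 × 0.05 = $259.77
City income tax: $5,195.40 × 0.0142 = $73.77
Paid family leave insurance: $5,468.84 × 0.002 = $10.94
Union dues: $5,468.84 × 0.0531 = $290.40
Charity payroll deduction: $174.76
(Employer's $593.20 toward charity payroll deduction is not withheld from the employee.)
Total deductions = $273.44 + $259.77 + $73.77 + $10.94 + $290.40 + $174.76 = $1,083.08
Net pay = $5,468.84 − $1,083.08 = $4,385.76

$4,385.76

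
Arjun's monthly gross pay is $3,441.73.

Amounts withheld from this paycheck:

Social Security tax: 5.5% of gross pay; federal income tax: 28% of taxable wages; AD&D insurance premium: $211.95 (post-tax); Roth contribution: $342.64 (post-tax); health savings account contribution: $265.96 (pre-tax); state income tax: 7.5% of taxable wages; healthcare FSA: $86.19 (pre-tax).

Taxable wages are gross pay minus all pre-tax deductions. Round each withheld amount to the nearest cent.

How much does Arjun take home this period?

$1,248.89

Healthcare FSA: $86.19
Health savings account contribution: $265.96
Pre-tax total = $86.19 + $265.96 = $352.15
Taxable wages = $3,441.73 − $352.15 = $3,089.58
Federal income tax: $3,089.58 × 0.28 = $865.08
State income tax: $3,089.58 × 0.075 = $231.72
Social Security tax: $3,441.73 × 0.055 = $189.30
Roth contribution: $342.64
AD&D insurance premium: $211.95
Total deductions = $86.19 + $265.96 + $865.08 + $231.72 + $189.30 + $342.64 + $211.95 = $2,192.84
Net pay = $3,441.73 − $2,192.84 = $1,248.89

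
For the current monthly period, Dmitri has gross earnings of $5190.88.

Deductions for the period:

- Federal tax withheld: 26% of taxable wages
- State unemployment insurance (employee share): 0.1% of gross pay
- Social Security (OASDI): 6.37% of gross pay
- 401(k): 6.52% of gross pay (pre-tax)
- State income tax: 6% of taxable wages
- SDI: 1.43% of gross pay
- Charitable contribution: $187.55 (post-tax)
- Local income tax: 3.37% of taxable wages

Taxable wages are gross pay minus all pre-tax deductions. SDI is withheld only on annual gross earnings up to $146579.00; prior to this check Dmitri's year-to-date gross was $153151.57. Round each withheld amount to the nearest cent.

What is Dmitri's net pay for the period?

$2612.72

401(k): $5190.88 × 0.0652 = $338.45
Taxable wages = $5190.88 − $338.45 = $4852.43
Federal tax withheld: $4852.43 × 0.26 = $1261.63
Local income tax: $4852.43 × 0.0337 = $163.53
State income tax: $4852.43 × 0.06 = $291.15
Social Security (OASDI): $5190.88 × 0.0637 = $330.66
SDI: annual cap $146579.00 already reached (YTD $153151.57), so $0.00
State unemployment insurance (employee share): $5190.88 × 0.001 = $5.19
Charitable contribution: $187.55
Total deductions = $338.45 + $1261.63 + $163.53 + $291.15 + $330.66 + $0.00 + $5.19 + $187.55 = $2578.16
Net pay = $5190.88 − $2578.16 = $2612.72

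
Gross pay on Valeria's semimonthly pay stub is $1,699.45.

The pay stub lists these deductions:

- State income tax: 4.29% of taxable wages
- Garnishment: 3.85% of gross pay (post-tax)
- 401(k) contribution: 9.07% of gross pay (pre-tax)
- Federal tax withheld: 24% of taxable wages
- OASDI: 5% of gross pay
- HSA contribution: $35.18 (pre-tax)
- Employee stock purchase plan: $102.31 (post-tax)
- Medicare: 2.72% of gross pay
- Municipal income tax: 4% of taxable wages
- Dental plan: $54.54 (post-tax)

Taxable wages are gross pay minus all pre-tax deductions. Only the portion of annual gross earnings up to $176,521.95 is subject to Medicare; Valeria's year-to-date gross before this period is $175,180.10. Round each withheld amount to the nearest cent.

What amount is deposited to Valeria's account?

$678.76

401(k) contribution: $1,699.45 × 0.0907 = $154.14
HSA contribution: $35.18
Pre-tax total = $154.14 + $35.18 = $189.32
Taxable wages = $1,699.45 − $189.32 = $1,510.13
Municipal income tax: $1,510.13 × 0.04 = $60.41
State income tax: $1,510.13 × 0.0429 = $64.78
Federal tax withheld: $1,510.13 × 0.24 = $362.43
OASDI: $1,699.45 × 0.05 = $84.97
Medicare: only $176,521.95 − $175,180.10 = $1,341.85 of this check is subject → $1,341.85 × 0.0272 = $36.50
Dental plan: $54.54
Employee stock purchase plan: $102.31
Garnishment: $1,699.45 × 0.0385 = $65.43
Total deductions = $154.14 + $35.18 + $60.41 + $64.78 + $362.43 + $84.97 + $36.50 + $54.54 + $102.31 + $65.43 = $1,020.69
Net pay = $1,699.45 − $1,020.69 = $678.76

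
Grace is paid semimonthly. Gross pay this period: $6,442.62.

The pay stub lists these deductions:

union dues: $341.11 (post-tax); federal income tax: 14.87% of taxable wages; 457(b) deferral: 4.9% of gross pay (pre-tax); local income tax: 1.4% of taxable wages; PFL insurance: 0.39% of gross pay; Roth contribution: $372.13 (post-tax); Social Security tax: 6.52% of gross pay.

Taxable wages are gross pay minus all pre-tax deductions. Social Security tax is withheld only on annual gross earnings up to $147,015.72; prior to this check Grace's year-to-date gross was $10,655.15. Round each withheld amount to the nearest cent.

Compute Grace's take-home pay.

457(b) deferral: $6,442.62 × 0.049 = $315.69
Taxable wages = $6,442.62 − $315.69 = $6,126.93
Local income tax: $6,126.93 × 0.014 = $85.78
Federal income tax: $6,126.93 × 0.1487 = $911.07
Social Security tax: cap not yet reached, full $6,442.62 is subject → $6,442.62 × 0.0652 = $420.06
PFL insurance: $6,442.62 × 0.0039 = $25.13
Roth contribution: $372.13
Union dues: $341.11
Total deductions = $315.69 + $85.78 + $911.07 + $420.06 + $25.13 + $372.13 + $341.11 = $2,470.97
Net pay = $6,442.62 − $2,470.97 = $3,971.65

$3,971.65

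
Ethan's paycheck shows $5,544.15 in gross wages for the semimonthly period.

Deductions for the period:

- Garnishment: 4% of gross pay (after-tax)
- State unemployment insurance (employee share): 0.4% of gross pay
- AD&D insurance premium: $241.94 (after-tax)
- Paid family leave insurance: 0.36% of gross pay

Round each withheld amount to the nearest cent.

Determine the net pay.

State unemployment insurance (employee share): $5,544.15 × 0.004 = $22.18
Paid family leave insurance: $5,544.15 × 0.0036 = $19.96
Garnishment: $5,544.15 × 0.04 = $221.77
AD&D insurance premium: $241.94
Total deductions = $22.18 + $19.96 + $221.77 + $241.94 = $505.85
Net pay = $5,544.15 − $505.85 = $5,038.30

$5,038.30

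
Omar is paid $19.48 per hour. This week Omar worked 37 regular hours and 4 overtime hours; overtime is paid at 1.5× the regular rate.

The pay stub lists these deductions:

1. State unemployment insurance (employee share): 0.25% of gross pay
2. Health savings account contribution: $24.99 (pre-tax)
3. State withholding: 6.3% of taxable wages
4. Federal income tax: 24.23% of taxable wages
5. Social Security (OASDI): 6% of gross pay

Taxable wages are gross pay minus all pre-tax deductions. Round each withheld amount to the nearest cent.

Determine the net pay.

$512.19

Regular pay: 37 × $19.48 = $720.76
Overtime pay: 4 × $19.48 × 1.5 = $116.88
Gross pay = $720.76 + $116.88 = $837.64
Health savings account contribution: $24.99
Taxable wages = $837.64 − $24.99 = $812.65
Federal income tax: $812.65 × 0.2423 = $196.91
State withholding: $812.65 × 0.063 = $51.20
State unemployment insurance (employee share): $837.64 × 0.0025 = $2.09
Social Security (OASDI): $837.64 × 0.06 = $50.26
Total deductions = $24.99 + $196.91 + $51.20 + $2.09 + $50.26 = $325.45
Net pay = $837.64 − $325.45 = $512.19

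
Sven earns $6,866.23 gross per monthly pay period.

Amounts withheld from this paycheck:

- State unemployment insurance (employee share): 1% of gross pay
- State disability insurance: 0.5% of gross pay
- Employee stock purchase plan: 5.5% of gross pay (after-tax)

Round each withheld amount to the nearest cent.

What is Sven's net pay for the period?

State unemployment insurance (employee share): $6,866.23 × 0.01 = $68.66
State disability insurance: $6,866.23 × 0.005 = $34.33
Employee stock purchase plan: $6,866.23 × 0.055 = $377.64
Total deductions = $68.66 + $34.33 + $377.64 = $480.63
Net pay = $6,866.23 − $480.63 = $6,385.60

$6,385.60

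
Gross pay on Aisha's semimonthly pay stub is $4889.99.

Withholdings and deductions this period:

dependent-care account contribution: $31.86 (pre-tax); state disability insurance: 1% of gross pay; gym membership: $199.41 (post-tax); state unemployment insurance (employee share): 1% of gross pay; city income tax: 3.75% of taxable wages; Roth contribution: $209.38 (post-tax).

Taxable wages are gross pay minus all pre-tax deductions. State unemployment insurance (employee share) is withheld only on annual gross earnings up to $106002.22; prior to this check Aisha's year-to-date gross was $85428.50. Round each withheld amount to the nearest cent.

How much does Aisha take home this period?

$4169.36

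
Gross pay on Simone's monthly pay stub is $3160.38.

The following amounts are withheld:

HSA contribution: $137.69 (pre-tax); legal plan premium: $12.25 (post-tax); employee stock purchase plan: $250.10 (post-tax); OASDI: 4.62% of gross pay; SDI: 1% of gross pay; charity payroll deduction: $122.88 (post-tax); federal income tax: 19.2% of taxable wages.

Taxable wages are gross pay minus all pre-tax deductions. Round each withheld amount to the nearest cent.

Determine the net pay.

HSA contribution: $137.69
Taxable wages = $3160.38 − $137.69 = $3022.69
Federal income tax: $3022.69 × 0.192 = $580.36
SDI: $3160.38 × 0.01 = $31.60
OASDI: $3160.38 × 0.0462 = $146.01
Employee stock purchase plan: $250.10
Legal plan premium: $12.25
Charity payroll deduction: $122.88
Total deductions = $137.69 + $580.36 + $31.60 + $146.01 + $250.10 + $12.25 + $122.88 = $1280.89
Net pay = $3160.38 − $1280.89 = $1879.49

$1879.49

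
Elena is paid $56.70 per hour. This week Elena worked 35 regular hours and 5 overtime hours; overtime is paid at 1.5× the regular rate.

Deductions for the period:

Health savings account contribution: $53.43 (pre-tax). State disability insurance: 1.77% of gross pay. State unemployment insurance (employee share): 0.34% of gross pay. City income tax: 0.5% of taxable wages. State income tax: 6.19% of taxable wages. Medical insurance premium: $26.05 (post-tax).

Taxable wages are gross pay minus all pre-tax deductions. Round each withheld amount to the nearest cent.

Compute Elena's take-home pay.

Regular pay: 35 × $56.70 = $1,984.50
Overtime pay: 5 × $56.70 × 1.5 = $425.25
Gross pay = $1,984.50 + $425.25 = $2,409.75
Health savings account contribution: $53.43
Taxable wages = $2,409.75 − $53.43 = $2,356.32
City income tax: $2,356.32 × 0.005 = $11.78
State income tax: $2,356.32 × 0.0619 = $145.86
State disability insurance: $2,409.75 × 0.0177 = $42.65
State unemployment insurance (employee share): $2,409.75 × 0.0034 = $8.19
Medical insurance premium: $26.05
Total deductions = $53.43 + $11.78 + $145.86 + $42.65 + $8.19 + $26.05 = $287.96
Net pay = $2,409.75 − $287.96 = $2,121.79

$2,121.79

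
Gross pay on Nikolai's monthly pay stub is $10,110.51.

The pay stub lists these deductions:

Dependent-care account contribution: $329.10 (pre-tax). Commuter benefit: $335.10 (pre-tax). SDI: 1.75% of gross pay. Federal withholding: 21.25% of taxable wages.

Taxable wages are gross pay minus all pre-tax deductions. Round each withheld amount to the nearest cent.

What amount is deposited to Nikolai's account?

Commuter benefit: $335.10
Dependent-care account contribution: $329.10
Pre-tax total = $335.10 + $329.10 = $664.20
Taxable wages = $10,110.51 − $664.20 = $9,446.31
Federal withholding: $9,446.31 × 0.2125 = $2,007.34
SDI: $10,110.51 × 0.0175 = $176.93
Total deductions = $335.10 + $329.10 + $2,007.34 + $176.93 = $2,848.47
Net pay = $10,110.51 − $2,848.47 = $7,262.04

$7,262.04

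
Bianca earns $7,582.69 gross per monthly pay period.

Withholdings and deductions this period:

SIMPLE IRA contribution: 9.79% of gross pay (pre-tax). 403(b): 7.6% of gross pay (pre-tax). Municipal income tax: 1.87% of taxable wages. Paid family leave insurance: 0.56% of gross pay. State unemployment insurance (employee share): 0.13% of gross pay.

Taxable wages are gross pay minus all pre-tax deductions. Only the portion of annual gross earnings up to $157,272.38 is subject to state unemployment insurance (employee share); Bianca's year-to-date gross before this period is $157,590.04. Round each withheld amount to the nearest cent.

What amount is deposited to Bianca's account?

SIMPLE IRA contribution: $7,582.69 × 0.0979 = $742.35
403(b): $7,582.69 × 0.076 = $576.28
Pre-tax total = $742.35 + $576.28 = $1,318.63
Taxable wages = $7,582.69 − $1,318.63 = $6,264.06
Municipal income tax: $6,264.06 × 0.0187 = $117.14
Paid family leave insurance: $7,582.69 × 0.0056 = $42.46
State unemployment insurance (employee share): annual cap $157,272.38 already reached (YTD $157,590.04), so $0.00
Total deductions = $742.35 + $576.28 + $117.14 + $42.46 + $0.00 = $1,478.23
Net pay = $7,582.69 − $1,478.23 = $6,104.46

$6,104.46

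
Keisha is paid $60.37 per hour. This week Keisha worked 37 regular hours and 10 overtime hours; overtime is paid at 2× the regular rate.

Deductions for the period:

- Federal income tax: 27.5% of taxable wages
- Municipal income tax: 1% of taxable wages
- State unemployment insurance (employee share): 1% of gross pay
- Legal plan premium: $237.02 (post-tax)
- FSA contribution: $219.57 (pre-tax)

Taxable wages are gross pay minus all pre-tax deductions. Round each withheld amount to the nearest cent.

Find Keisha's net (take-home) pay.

$2031.95

Regular pay: 37 × $60.37 = $2233.69
Overtime pay: 10 × $60.37 × 2 = $1207.40
Gross pay = $2233.69 + $1207.40 = $3441.09
FSA contribution: $219.57
Taxable wages = $3441.09 − $219.57 = $3221.52
Municipal income tax: $3221.52 × 0.01 = $32.22
Federal income tax: $3221.52 × 0.275 = $885.92
State unemployment insurance (employee share): $3441.09 × 0.01 = $34.41
Legal plan premium: $237.02
Total deductions = $219.57 + $32.22 + $885.92 + $34.41 + $237.02 = $1409.14
Net pay = $3441.09 − $1409.14 = $2031.95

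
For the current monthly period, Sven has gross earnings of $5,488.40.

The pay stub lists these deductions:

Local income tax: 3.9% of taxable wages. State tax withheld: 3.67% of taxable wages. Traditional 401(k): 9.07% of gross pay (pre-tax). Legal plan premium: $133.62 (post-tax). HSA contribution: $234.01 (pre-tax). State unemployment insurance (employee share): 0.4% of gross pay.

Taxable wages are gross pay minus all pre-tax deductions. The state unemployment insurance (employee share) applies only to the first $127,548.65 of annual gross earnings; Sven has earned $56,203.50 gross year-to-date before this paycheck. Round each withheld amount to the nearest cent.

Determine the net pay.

Traditional 401(k): $5,488.40 × 0.0907 = $497.80
HSA contribution: $234.01
Pre-tax total = $497.80 + $234.01 = $731.81
Taxable wages = $5,488.40 − $731.81 = $4,756.59
State tax withheld: $4,756.59 × 0.0367 = $174.57
Local income tax: $4,756.59 × 0.039 = $185.51
State unemployment insurance (employee share): cap not yet reached, full $5,488.40 is subject → $5,488.40 × 0.004 = $21.95
Legal plan premium: $133.62
Total deductions = $497.80 + $234.01 + $174.57 + $185.51 + $21.95 + $133.62 = $1,247.46
Net pay = $5,488.40 − $1,247.46 = $4,240.94

$4,240.94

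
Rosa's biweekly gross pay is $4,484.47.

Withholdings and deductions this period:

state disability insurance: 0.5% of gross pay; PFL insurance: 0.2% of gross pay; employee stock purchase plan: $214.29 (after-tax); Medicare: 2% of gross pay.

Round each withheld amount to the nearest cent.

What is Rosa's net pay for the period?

Medicare: $4,484.47 × 0.02 = $89.69
State disability insurance: $4,484.47 × 0.005 = $22.42
PFL insurance: $4,484.47 × 0.002 = $8.97
Employee stock purchase plan: $214.29
Total deductions = $89.69 + $22.42 + $8.97 + $214.29 = $335.37
Net pay = $4,484.47 − $335.37 = $4,149.10

$4,149.10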